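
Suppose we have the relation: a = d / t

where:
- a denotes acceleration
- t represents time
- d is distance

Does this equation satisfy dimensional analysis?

No

a (acceleration) has dimensions [L T^-2].
t (time) has dimensions [T].
d (distance) has dimensions [L].

Left side: [L T^-2]
Right side: [L T^-1]

The two sides have different dimensions, so the equation is NOT dimensionally consistent.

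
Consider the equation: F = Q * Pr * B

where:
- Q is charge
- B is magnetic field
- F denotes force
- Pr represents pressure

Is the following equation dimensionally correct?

No

Q (charge) has dimensions [I T].
B (magnetic field) has dimensions [I^-1 M T^-2].
F (force) has dimensions [L M T^-2].
Pr (pressure) has dimensions [L^-1 M T^-2].

Left side: [L M T^-2]
Right side: [L^-1 M^2 T^-3]

The two sides have different dimensions, so the equation is NOT dimensionally consistent.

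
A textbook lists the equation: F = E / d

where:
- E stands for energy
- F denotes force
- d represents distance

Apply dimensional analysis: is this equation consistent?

Yes

E (energy) has dimensions [L^2 M T^-2].
F (force) has dimensions [L M T^-2].
d (distance) has dimensions [L].

Left side: [L M T^-2]
Right side: [L M T^-2]

Both sides have the same dimensions, so the equation is dimensionally consistent.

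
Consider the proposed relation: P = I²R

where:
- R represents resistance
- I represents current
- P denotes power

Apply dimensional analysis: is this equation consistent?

Yes

R (resistance) has dimensions [I^-2 L^2 M T^-3].
I (current) has dimensions [I].
P (power) has dimensions [L^2 M T^-3].

Left side: [L^2 M T^-3]
Right side: [L^2 M T^-3]

Both sides have the same dimensions, so the equation is dimensionally consistent.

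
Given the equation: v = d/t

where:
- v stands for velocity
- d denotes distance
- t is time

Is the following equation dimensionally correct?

Yes

v (velocity) has dimensions [L T^-1].
d (distance) has dimensions [L].
t (time) has dimensions [T].

Left side: [L T^-1]
Right side: [L T^-1]

Both sides have the same dimensions, so the equation is dimensionally consistent.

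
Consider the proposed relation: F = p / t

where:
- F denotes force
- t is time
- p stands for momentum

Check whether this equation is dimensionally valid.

Yes

F (force) has dimensions [L M T^-2].
t (time) has dimensions [T].
p (momentum) has dimensions [L M T^-1].

Left side: [L M T^-2]
Right side: [L M T^-2]

Both sides have the same dimensions, so the equation is dimensionally consistent.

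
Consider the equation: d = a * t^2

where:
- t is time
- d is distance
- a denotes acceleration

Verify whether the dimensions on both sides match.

Yes

t (time) has dimensions [T].
d (distance) has dimensions [L].
a (acceleration) has dimensions [L T^-2].

Left side: [L]
Right side: [L]

Both sides have the same dimensions, so the equation is dimensionally consistent.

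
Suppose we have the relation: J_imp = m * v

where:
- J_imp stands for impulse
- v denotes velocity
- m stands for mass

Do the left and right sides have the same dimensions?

Yes

J_imp (impulse) has dimensions [L M T^-1].
v (velocity) has dimensions [L T^-1].
m (mass) has dimensions [M].

Left side: [L M T^-1]
Right side: [L M T^-1]

Both sides have the same dimensions, so the equation is dimensionally consistent.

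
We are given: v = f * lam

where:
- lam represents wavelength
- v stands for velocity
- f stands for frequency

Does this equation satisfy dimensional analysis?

Yes

lam (wavelength) has dimensions [L].
v (velocity) has dimensions [L T^-1].
f (frequency) has dimensions [T^-1].

Left side: [L T^-1]
Right side: [L T^-1]

Both sides have the same dimensions, so the equation is dimensionally consistent.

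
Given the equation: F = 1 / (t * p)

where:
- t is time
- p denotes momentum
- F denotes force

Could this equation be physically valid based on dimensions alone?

No

t (time) has dimensions [T].
p (momentum) has dimensions [L M T^-1].
F (force) has dimensions [L M T^-2].

Left side: [L M T^-2]
Right side: [L^-1 M^-1]

The two sides have different dimensions, so the equation is NOT dimensionally consistent.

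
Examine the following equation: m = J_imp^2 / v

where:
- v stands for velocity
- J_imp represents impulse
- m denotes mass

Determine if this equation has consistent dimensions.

No

v (velocity) has dimensions [L T^-1].
J_imp (impulse) has dimensions [L M T^-1].
m (mass) has dimensions [M].

Left side: [M]
Right side: [L M^2 T^-1]

The two sides have different dimensions, so the equation is NOT dimensionally consistent.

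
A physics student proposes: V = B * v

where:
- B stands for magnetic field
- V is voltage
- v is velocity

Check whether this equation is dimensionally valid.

No

B (magnetic field) has dimensions [I^-1 M T^-2].
V (voltage) has dimensions [I^-1 L^2 M T^-3].
v (velocity) has dimensions [L T^-1].

Left side: [I^-1 L^2 M T^-3]
Right side: [I^-1 L M T^-3]

The two sides have different dimensions, so the equation is NOT dimensionally consistent.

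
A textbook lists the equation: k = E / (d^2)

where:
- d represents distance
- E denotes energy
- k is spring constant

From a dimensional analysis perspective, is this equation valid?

Yes

d (distance) has dimensions [L].
E (energy) has dimensions [L^2 M T^-2].
k (spring constant) has dimensions [M T^-2].

Left side: [M T^-2]
Right side: [M T^-2]

Both sides have the same dimensions, so the equation is dimensionally consistent.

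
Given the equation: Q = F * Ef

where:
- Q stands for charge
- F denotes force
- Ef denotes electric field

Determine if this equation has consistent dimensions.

No

Q (charge) has dimensions [I T].
F (force) has dimensions [L M T^-2].
Ef (electric field) has dimensions [I^-1 L M T^-3].

Left side: [I T]
Right side: [I^-1 L^2 M^2 T^-5]

The two sides have different dimensions, so the equation is NOT dimensionally consistent.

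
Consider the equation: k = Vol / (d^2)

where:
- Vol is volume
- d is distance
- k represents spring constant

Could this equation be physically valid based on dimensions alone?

No

Vol (volume) has dimensions [L^3].
d (distance) has dimensions [L].
k (spring constant) has dimensions [M T^-2].

Left side: [M T^-2]
Right side: [L]

The two sides have different dimensions, so the equation is NOT dimensionally consistent.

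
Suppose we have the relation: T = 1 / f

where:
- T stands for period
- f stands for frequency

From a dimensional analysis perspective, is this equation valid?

Yes

T (period) has dimensions [T].
f (frequency) has dimensions [T^-1].

Left side: [T]
Right side: [T]

Both sides have the same dimensions, so the equation is dimensionally consistent.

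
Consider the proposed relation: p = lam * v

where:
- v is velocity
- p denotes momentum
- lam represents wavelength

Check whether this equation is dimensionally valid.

No

v (velocity) has dimensions [L T^-1].
p (momentum) has dimensions [L M T^-1].
lam (wavelength) has dimensions [L].

Left side: [L M T^-1]
Right side: [L^2 T^-1]

The two sides have different dimensions, so the equation is NOT dimensionally consistent.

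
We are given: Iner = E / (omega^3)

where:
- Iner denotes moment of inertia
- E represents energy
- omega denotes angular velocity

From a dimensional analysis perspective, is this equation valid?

No

Iner (moment of inertia) has dimensions [L^2 M].
E (energy) has dimensions [L^2 M T^-2].
omega (angular velocity) has dimensions [T^-1].

Left side: [L^2 M]
Right side: [L^2 M T]

The two sides have different dimensions, so the equation is NOT dimensionally consistent.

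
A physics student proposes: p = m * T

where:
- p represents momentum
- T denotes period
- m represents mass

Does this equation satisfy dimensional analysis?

No

p (momentum) has dimensions [L M T^-1].
T (period) has dimensions [T].
m (mass) has dimensions [M].

Left side: [L M T^-1]
Right side: [M T]

The two sides have different dimensions, so the equation is NOT dimensionally consistent.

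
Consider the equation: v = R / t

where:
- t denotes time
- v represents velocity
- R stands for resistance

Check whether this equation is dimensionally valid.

No

t (time) has dimensions [T].
v (velocity) has dimensions [L T^-1].
R (resistance) has dimensions [I^-2 L^2 M T^-3].

Left side: [L T^-1]
Right side: [I^-2 L^2 M T^-4]

The two sides have different dimensions, so the equation is NOT dimensionally consistent.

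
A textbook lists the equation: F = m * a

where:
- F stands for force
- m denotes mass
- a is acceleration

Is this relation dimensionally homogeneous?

Yes

F (force) has dimensions [L M T^-2].
m (mass) has dimensions [M].
a (acceleration) has dimensions [L T^-2].

Left side: [L M T^-2]
Right side: [L M T^-2]

Both sides have the same dimensions, so the equation is dimensionally consistent.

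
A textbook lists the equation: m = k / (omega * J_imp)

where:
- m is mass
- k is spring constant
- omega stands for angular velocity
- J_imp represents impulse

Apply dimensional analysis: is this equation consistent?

No

m (mass) has dimensions [M].
k (spring constant) has dimensions [M T^-2].
omega (angular velocity) has dimensions [T^-1].
J_imp (impulse) has dimensions [L M T^-1].

Left side: [M]
Right side: [L^-1]

The two sides have different dimensions, so the equation is NOT dimensionally consistent.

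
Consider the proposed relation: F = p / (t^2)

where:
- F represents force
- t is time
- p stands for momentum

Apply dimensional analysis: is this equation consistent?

No

F (force) has dimensions [L M T^-2].
t (time) has dimensions [T].
p (momentum) has dimensions [L M T^-1].

Left side: [L M T^-2]
Right side: [L M T^-3]

The two sides have different dimensions, so the equation is NOT dimensionally consistent.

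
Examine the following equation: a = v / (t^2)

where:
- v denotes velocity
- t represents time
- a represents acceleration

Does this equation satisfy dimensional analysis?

No

v (velocity) has dimensions [L T^-1].
t (time) has dimensions [T].
a (acceleration) has dimensions [L T^-2].

Left side: [L T^-2]
Right side: [L T^-3]

The two sides have different dimensions, so the equation is NOT dimensionally consistent.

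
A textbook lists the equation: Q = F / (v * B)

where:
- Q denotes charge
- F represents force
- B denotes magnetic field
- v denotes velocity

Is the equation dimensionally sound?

Yes

Q (charge) has dimensions [I T].
F (force) has dimensions [L M T^-2].
B (magnetic field) has dimensions [I^-1 M T^-2].
v (velocity) has dimensions [L T^-1].

Left side: [I T]
Right side: [I T]

Both sides have the same dimensions, so the equation is dimensionally consistent.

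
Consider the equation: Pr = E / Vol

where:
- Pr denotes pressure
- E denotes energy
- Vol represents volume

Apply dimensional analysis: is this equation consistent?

Yes

Pr (pressure) has dimensions [L^-1 M T^-2].
E (energy) has dimensions [L^2 M T^-2].
Vol (volume) has dimensions [L^3].

Left side: [L^-1 M T^-2]
Right side: [L^-1 M T^-2]

Both sides have the same dimensions, so the equation is dimensionally consistent.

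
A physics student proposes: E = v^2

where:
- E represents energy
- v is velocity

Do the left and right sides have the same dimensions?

No

E (energy) has dimensions [L^2 M T^-2].
v (velocity) has dimensions [L T^-1].

Left side: [L^2 M T^-2]
Right side: [L^2 T^-2]

The two sides have different dimensions, so the equation is NOT dimensionally consistent.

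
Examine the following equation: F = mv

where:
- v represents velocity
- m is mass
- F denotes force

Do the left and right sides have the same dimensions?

No

v (velocity) has dimensions [L T^-1].
m (mass) has dimensions [M].
F (force) has dimensions [L M T^-2].

Left side: [L M T^-2]
Right side: [L M T^-1]

The two sides have different dimensions, so the equation is NOT dimensionally consistent.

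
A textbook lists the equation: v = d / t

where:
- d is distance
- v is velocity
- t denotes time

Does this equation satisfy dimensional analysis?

Yes

d (distance) has dimensions [L].
v (velocity) has dimensions [L T^-1].
t (time) has dimensions [T].

Left side: [L T^-1]
Right side: [L T^-1]

Both sides have the same dimensions, so the equation is dimensionally consistent.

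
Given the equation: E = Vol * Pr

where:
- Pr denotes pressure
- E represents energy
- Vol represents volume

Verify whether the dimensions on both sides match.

Yes

Pr (pressure) has dimensions [L^-1 M T^-2].
E (energy) has dimensions [L^2 M T^-2].
Vol (volume) has dimensions [L^3].

Left side: [L^2 M T^-2]
Right side: [L^2 M T^-2]

Both sides have the same dimensions, so the equation is dimensionally consistent.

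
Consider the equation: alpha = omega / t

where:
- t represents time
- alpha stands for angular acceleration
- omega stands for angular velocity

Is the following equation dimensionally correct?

Yes

t (time) has dimensions [T].
alpha (angular acceleration) has dimensions [T^-2].
omega (angular velocity) has dimensions [T^-1].

Left side: [T^-2]
Right side: [T^-2]

Both sides have the same dimensions, so the equation is dimensionally consistent.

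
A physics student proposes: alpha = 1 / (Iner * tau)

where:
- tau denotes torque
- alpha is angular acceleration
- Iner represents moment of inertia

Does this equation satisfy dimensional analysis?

No

tau (torque) has dimensions [L^2 M T^-2].
alpha (angular acceleration) has dimensions [T^-2].
Iner (moment of inertia) has dimensions [L^2 M].

Left side: [T^-2]
Right side: [L^-4 M^-2 T^2]

The two sides have different dimensions, so the equation is NOT dimensionally consistent.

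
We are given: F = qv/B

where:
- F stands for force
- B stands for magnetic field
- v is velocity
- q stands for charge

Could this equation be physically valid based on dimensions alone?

No

F (force) has dimensions [L M T^-2].
B (magnetic field) has dimensions [I^-1 M T^-2].
v (velocity) has dimensions [L T^-1].
q (charge) has dimensions [I T].

Left side: [L M T^-2]
Right side: [I^2 L M^-1 T^2]

The two sides have different dimensions, so the equation is NOT dimensionally consistent.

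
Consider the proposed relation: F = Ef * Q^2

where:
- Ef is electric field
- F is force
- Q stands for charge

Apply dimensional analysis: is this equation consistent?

No

Ef (electric field) has dimensions [I^-1 L M T^-3].
F (force) has dimensions [L M T^-2].
Q (charge) has dimensions [I T].

Left side: [L M T^-2]
Right side: [I L M T^-1]

The two sides have different dimensions, so the equation is NOT dimensionally consistent.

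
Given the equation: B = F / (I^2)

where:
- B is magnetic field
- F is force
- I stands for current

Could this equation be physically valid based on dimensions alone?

No

B (magnetic field) has dimensions [I^-1 M T^-2].
F (force) has dimensions [L M T^-2].
I (current) has dimensions [I].

Left side: [I^-1 M T^-2]
Right side: [I^-2 L M T^-2]

The two sides have different dimensions, so the equation is NOT dimensionally consistent.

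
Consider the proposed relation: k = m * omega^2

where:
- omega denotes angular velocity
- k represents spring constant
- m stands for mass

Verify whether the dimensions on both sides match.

Yes

omega (angular velocity) has dimensions [T^-1].
k (spring constant) has dimensions [M T^-2].
m (mass) has dimensions [M].

Left side: [M T^-2]
Right side: [M T^-2]

Both sides have the same dimensions, so the equation is dimensionally consistent.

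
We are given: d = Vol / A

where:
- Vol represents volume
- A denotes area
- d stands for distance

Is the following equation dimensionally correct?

Yes

Vol (volume) has dimensions [L^3].
A (area) has dimensions [L^2].
d (distance) has dimensions [L].

Left side: [L]
Right side: [L]

Both sides have the same dimensions, so the equation is dimensionally consistent.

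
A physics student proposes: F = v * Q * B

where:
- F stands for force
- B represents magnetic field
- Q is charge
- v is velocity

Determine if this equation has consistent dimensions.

Yes

F (force) has dimensions [L M T^-2].
B (magnetic field) has dimensions [I^-1 M T^-2].
Q (charge) has dimensions [I T].
v (velocity) has dimensions [L T^-1].

Left side: [L M T^-2]
Right side: [L M T^-2]

Both sides have the same dimensions, so the equation is dimensionally consistent.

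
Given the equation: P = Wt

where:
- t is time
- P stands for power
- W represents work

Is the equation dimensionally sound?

No

t (time) has dimensions [T].
P (power) has dimensions [L^2 M T^-3].
W (work) has dimensions [L^2 M T^-2].

Left side: [L^2 M T^-3]
Right side: [L^2 M T^-1]

The two sides have different dimensions, so the equation is NOT dimensionally consistent.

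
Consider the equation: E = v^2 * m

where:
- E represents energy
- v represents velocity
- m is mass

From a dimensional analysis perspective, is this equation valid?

Yes

E (energy) has dimensions [L^2 M T^-2].
v (velocity) has dimensions [L T^-1].
m (mass) has dimensions [M].

Left side: [L^2 M T^-2]
Right side: [L^2 M T^-2]

Both sides have the same dimensions, so the equation is dimensionally consistent.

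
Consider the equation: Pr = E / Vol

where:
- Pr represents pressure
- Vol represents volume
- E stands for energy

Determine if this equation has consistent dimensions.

Yes

Pr (pressure) has dimensions [L^-1 M T^-2].
Vol (volume) has dimensions [L^3].
E (energy) has dimensions [L^2 M T^-2].

Left side: [L^-1 M T^-2]
Right side: [L^-1 M T^-2]

Both sides have the same dimensions, so the equation is dimensionally consistent.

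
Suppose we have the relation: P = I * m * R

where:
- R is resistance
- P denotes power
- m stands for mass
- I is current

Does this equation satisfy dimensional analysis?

No

R (resistance) has dimensions [I^-2 L^2 M T^-3].
P (power) has dimensions [L^2 M T^-3].
m (mass) has dimensions [M].
I (current) has dimensions [I].

Left side: [L^2 M T^-3]
Right side: [I^-1 L^2 M^2 T^-3]

The two sides have different dimensions, so the equation is NOT dimensionally consistent.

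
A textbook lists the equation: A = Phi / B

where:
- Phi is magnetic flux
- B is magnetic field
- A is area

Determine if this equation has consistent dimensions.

Yes

Phi (magnetic flux) has dimensions [I^-1 L^2 M T^-2].
B (magnetic field) has dimensions [I^-1 M T^-2].
A (area) has dimensions [L^2].

Left side: [L^2]
Right side: [L^2]

Both sides have the same dimensions, so the equation is dimensionally consistent.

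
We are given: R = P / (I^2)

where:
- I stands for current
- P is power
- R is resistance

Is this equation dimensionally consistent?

Yes

I (current) has dimensions [I].
P (power) has dimensions [L^2 M T^-3].
R (resistance) has dimensions [I^-2 L^2 M T^-3].

Left side: [I^-2 L^2 M T^-3]
Right side: [I^-2 L^2 M T^-3]

Both sides have the same dimensions, so the equation is dimensionally consistent.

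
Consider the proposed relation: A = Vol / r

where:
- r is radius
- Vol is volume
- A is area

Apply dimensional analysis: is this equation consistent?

Yes

r (radius) has dimensions [L].
Vol (volume) has dimensions [L^3].
A (area) has dimensions [L^2].

Left side: [L^2]
Right side: [L^2]

Both sides have the same dimensions, so the equation is dimensionally consistent.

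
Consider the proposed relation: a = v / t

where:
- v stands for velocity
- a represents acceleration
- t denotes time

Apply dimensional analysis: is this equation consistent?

Yes

v (velocity) has dimensions [L T^-1].
a (acceleration) has dimensions [L T^-2].
t (time) has dimensions [T].

Left side: [L T^-2]
Right side: [L T^-2]

Both sides have the same dimensions, so the equation is dimensionally consistent.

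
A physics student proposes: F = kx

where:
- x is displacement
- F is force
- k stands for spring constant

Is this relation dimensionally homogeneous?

Yes

x (displacement) has dimensions [L].
F (force) has dimensions [L M T^-2].
k (spring constant) has dimensions [M T^-2].

Left side: [L M T^-2]
Right side: [L M T^-2]

Both sides have the same dimensions, so the equation is dimensionally consistent.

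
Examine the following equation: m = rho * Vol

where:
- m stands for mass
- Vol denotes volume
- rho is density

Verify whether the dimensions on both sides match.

Yes

m (mass) has dimensions [M].
Vol (volume) has dimensions [L^3].
rho (density) has dimensions [L^-3 M].

Left side: [M]
Right side: [M]

Both sides have the same dimensions, so the equation is dimensionally consistent.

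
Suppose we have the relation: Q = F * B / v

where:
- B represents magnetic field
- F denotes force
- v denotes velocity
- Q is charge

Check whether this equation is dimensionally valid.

No

B (magnetic field) has dimensions [I^-1 M T^-2].
F (force) has dimensions [L M T^-2].
v (velocity) has dimensions [L T^-1].
Q (charge) has dimensions [I T].

Left side: [I T]
Right side: [I^-1 M^2 T^-3]

The two sides have different dimensions, so the equation is NOT dimensionally consistent.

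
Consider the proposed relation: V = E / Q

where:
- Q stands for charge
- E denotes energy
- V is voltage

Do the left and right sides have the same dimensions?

Yes

Q (charge) has dimensions [I T].
E (energy) has dimensions [L^2 M T^-2].
V (voltage) has dimensions [I^-1 L^2 M T^-3].

Left side: [I^-1 L^2 M T^-3]
Right side: [I^-1 L^2 M T^-3]

Both sides have the same dimensions, so the equation is dimensionally consistent.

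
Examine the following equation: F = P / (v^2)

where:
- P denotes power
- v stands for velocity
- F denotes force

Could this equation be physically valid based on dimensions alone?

No

P (power) has dimensions [L^2 M T^-3].
v (velocity) has dimensions [L T^-1].
F (force) has dimensions [L M T^-2].

Left side: [L M T^-2]
Right side: [M T^-1]

The two sides have different dimensions, so the equation is NOT dimensionally consistent.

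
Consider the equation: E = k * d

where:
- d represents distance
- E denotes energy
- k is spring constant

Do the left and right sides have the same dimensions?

No

d (distance) has dimensions [L].
E (energy) has dimensions [L^2 M T^-2].
k (spring constant) has dimensions [M T^-2].

Left side: [L^2 M T^-2]
Right side: [L M T^-2]

The two sides have different dimensions, so the equation is NOT dimensionally consistent.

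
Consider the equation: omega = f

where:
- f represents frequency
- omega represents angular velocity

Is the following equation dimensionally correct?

Yes

f (frequency) has dimensions [T^-1].
omega (angular velocity) has dimensions [T^-1].

Left side: [T^-1]
Right side: [T^-1]

Both sides have the same dimensions, so the equation is dimensionally consistent.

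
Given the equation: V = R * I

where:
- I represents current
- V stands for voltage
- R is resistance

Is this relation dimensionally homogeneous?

Yes

I (current) has dimensions [I].
V (voltage) has dimensions [I^-1 L^2 M T^-3].
R (resistance) has dimensions [I^-2 L^2 M T^-3].

Left side: [I^-1 L^2 M T^-3]
Right side: [I^-1 L^2 M T^-3]

Both sides have the same dimensions, so the equation is dimensionally consistent.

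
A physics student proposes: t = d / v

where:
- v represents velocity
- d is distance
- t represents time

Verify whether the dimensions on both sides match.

Yes

v (velocity) has dimensions [L T^-1].
d (distance) has dimensions [L].
t (time) has dimensions [T].

Left side: [T]
Right side: [T]

Both sides have the same dimensions, so the equation is dimensionally consistent.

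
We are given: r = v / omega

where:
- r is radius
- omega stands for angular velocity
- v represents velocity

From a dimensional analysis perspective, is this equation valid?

Yes

r (radius) has dimensions [L].
omega (angular velocity) has dimensions [T^-1].
v (velocity) has dimensions [L T^-1].

Left side: [L]
Right side: [L]

Both sides have the same dimensions, so the equation is dimensionally consistent.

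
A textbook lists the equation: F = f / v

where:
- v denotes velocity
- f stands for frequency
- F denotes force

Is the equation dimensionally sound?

No

v (velocity) has dimensions [L T^-1].
f (frequency) has dimensions [T^-1].
F (force) has dimensions [L M T^-2].

Left side: [L M T^-2]
Right side: [L^-1]

The two sides have different dimensions, so the equation is NOT dimensionally consistent.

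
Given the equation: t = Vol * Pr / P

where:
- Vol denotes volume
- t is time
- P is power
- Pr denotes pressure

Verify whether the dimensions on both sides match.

Yes

Vol (volume) has dimensions [L^3].
t (time) has dimensions [T].
P (power) has dimensions [L^2 M T^-3].
Pr (pressure) has dimensions [L^-1 M T^-2].

Left side: [T]
Right side: [T]

Both sides have the same dimensions, so the equation is dimensionally consistent.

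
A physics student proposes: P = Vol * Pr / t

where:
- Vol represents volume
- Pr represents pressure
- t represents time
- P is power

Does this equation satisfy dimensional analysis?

Yes

Vol (volume) has dimensions [L^3].
Pr (pressure) has dimensions [L^-1 M T^-2].
t (time) has dimensions [T].
P (power) has dimensions [L^2 M T^-3].

Left side: [L^2 M T^-3]
Right side: [L^2 M T^-3]

Both sides have the same dimensions, so the equation is dimensionally consistent.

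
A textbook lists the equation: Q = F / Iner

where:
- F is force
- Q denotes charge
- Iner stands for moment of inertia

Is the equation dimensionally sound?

No

F (force) has dimensions [L M T^-2].
Q (charge) has dimensions [I T].
Iner (moment of inertia) has dimensions [L^2 M].

Left side: [I T]
Right side: [L^-1 T^-2]

The two sides have different dimensions, so the equation is NOT dimensionally consistent.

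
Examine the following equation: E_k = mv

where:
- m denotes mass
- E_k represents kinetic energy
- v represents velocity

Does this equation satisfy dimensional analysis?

No

m (mass) has dimensions [M].
E_k (kinetic energy) has dimensions [L^2 M T^-2].
v (velocity) has dimensions [L T^-1].

Left side: [L^2 M T^-2]
Right side: [L M T^-1]

The two sides have different dimensions, so the equation is NOT dimensionally consistent.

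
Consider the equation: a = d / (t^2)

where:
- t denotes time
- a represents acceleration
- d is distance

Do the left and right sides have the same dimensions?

Yes

t (time) has dimensions [T].
a (acceleration) has dimensions [L T^-2].
d (distance) has dimensions [L].

Left side: [L T^-2]
Right side: [L T^-2]

Both sides have the same dimensions, so the equation is dimensionally consistent.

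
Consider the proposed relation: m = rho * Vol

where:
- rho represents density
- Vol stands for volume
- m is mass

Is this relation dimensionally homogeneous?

Yes

rho (density) has dimensions [L^-3 M].
Vol (volume) has dimensions [L^3].
m (mass) has dimensions [M].

Left side: [M]
Right side: [M]

Both sides have the same dimensions, so the equation is dimensionally consistent.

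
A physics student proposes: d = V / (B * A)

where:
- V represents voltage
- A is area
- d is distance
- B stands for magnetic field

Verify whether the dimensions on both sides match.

No

V (voltage) has dimensions [I^-1 L^2 M T^-3].
A (area) has dimensions [L^2].
d (distance) has dimensions [L].
B (magnetic field) has dimensions [I^-1 M T^-2].

Left side: [L]
Right side: [T^-1]

The two sides have different dimensions, so the equation is NOT dimensionally consistent.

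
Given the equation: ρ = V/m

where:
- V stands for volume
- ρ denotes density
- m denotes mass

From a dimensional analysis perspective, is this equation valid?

No

V (volume) has dimensions [L^3].
ρ (density) has dimensions [L^-3 M].
m (mass) has dimensions [M].

Left side: [L^-3 M]
Right side: [L^3 M^-1]

The two sides have different dimensions, so the equation is NOT dimensionally consistent.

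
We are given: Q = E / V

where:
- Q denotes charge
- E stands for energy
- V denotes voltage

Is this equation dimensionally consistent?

Yes

Q (charge) has dimensions [I T].
E (energy) has dimensions [L^2 M T^-2].
V (voltage) has dimensions [I^-1 L^2 M T^-3].

Left side: [I T]
Right side: [I T]

Both sides have the same dimensions, so the equation is dimensionally consistent.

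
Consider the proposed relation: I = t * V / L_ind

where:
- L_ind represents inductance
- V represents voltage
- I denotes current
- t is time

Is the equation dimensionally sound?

Yes

L_ind (inductance) has dimensions [I^-2 L^2 M T^-2].
V (voltage) has dimensions [I^-1 L^2 M T^-3].
I (current) has dimensions [I].
t (time) has dimensions [T].

Left side: [I]
Right side: [I]

Both sides have the same dimensions, so the equation is dimensionally consistent.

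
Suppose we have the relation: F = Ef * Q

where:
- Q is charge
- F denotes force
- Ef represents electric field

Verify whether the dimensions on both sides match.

Yes

Q (charge) has dimensions [I T].
F (force) has dimensions [L M T^-2].
Ef (electric field) has dimensions [I^-1 L M T^-3].

Left side: [L M T^-2]
Right side: [L M T^-2]

Both sides have the same dimensions, so the equation is dimensionally consistent.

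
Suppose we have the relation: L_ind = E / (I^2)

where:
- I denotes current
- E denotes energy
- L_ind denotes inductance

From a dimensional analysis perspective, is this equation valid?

Yes

I (current) has dimensions [I].
E (energy) has dimensions [L^2 M T^-2].
L_ind (inductance) has dimensions [I^-2 L^2 M T^-2].

Left side: [I^-2 L^2 M T^-2]
Right side: [I^-2 L^2 M T^-2]

Both sides have the same dimensions, so the equation is dimensionally consistent.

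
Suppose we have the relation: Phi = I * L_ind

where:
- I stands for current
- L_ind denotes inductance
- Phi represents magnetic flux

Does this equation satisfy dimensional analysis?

Yes

I (current) has dimensions [I].
L_ind (inductance) has dimensions [I^-2 L^2 M T^-2].
Phi (magnetic flux) has dimensions [I^-1 L^2 M T^-2].

Left side: [I^-1 L^2 M T^-2]
Right side: [I^-1 L^2 M T^-2]

Both sides have the same dimensions, so the equation is dimensionally consistent.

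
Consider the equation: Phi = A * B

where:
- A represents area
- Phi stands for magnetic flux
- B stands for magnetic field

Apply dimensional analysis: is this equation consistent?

Yes

A (area) has dimensions [L^2].
Phi (magnetic flux) has dimensions [I^-1 L^2 M T^-2].
B (magnetic field) has dimensions [I^-1 M T^-2].

Left side: [I^-1 L^2 M T^-2]
Right side: [I^-1 L^2 M T^-2]

Both sides have the same dimensions, so the equation is dimensionally consistent.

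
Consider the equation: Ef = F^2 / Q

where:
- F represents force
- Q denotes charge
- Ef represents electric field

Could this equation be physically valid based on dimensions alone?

No

F (force) has dimensions [L M T^-2].
Q (charge) has dimensions [I T].
Ef (electric field) has dimensions [I^-1 L M T^-3].

Left side: [I^-1 L M T^-3]
Right side: [I^-1 L^2 M^2 T^-5]

The two sides have different dimensions, so the equation is NOT dimensionally consistent.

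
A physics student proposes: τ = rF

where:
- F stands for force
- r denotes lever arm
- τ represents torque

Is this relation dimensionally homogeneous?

Yes

F (force) has dimensions [L M T^-2].
r (lever arm) has dimensions [L].
τ (torque) has dimensions [L^2 M T^-2].

Left side: [L^2 M T^-2]
Right side: [L^2 M T^-2]

Both sides have the same dimensions, so the equation is dimensionally consistent.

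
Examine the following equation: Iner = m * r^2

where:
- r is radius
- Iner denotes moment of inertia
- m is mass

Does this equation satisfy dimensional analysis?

Yes

r (radius) has dimensions [L].
Iner (moment of inertia) has dimensions [L^2 M].
m (mass) has dimensions [M].

Left side: [L^2 M]
Right side: [L^2 M]

Both sides have the same dimensions, so the equation is dimensionally consistent.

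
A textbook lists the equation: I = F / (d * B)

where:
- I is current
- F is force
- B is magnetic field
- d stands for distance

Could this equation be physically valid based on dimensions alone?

Yes

I (current) has dimensions [I].
F (force) has dimensions [L M T^-2].
B (magnetic field) has dimensions [I^-1 M T^-2].
d (distance) has dimensions [L].

Left side: [I]
Right side: [I]

Both sides have the same dimensions, so the equation is dimensionally consistent.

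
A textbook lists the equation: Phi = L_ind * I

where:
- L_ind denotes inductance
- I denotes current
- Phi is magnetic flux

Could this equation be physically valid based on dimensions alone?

Yes

L_ind (inductance) has dimensions [I^-2 L^2 M T^-2].
I (current) has dimensions [I].
Phi (magnetic flux) has dimensions [I^-1 L^2 M T^-2].

Left side: [I^-1 L^2 M T^-2]
Right side: [I^-1 L^2 M T^-2]

Both sides have the same dimensions, so the equation is dimensionally consistent.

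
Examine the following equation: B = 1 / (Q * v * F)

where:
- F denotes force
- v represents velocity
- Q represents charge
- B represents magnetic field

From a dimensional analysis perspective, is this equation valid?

No

F (force) has dimensions [L M T^-2].
v (velocity) has dimensions [L T^-1].
Q (charge) has dimensions [I T].
B (magnetic field) has dimensions [I^-1 M T^-2].

Left side: [I^-1 M T^-2]
Right side: [I^-1 L^-2 M^-1 T^2]

The two sides have different dimensions, so the equation is NOT dimensionally consistent.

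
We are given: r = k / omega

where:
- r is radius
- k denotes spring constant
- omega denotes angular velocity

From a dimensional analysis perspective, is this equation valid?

No

r (radius) has dimensions [L].
k (spring constant) has dimensions [M T^-2].
omega (angular velocity) has dimensions [T^-1].

Left side: [L]
Right side: [M T^-1]

The two sides have different dimensions, so the equation is NOT dimensionally consistent.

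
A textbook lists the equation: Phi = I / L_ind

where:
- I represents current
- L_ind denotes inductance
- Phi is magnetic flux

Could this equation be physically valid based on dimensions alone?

No

I (current) has dimensions [I].
L_ind (inductance) has dimensions [I^-2 L^2 M T^-2].
Phi (magnetic flux) has dimensions [I^-1 L^2 M T^-2].

Left side: [I^-1 L^2 M T^-2]
Right side: [I^3 L^-2 M^-1 T^2]

The two sides have different dimensions, so the equation is NOT dimensionally consistent.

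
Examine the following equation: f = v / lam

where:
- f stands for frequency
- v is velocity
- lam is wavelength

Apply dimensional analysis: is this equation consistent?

Yes

f (frequency) has dimensions [T^-1].
v (velocity) has dimensions [L T^-1].
lam (wavelength) has dimensions [L].

Left side: [T^-1]
Right side: [T^-1]

Both sides have the same dimensions, so the equation is dimensionally consistent.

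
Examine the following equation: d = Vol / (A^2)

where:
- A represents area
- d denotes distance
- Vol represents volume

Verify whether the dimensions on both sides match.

No

A (area) has dimensions [L^2].
d (distance) has dimensions [L].
Vol (volume) has dimensions [L^3].

Left side: [L]
Right side: [L^-1]

The two sides have different dimensions, so the equation is NOT dimensionally consistent.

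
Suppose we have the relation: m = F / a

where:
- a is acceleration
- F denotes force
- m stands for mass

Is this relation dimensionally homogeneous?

Yes

a (acceleration) has dimensions [L T^-2].
F (force) has dimensions [L M T^-2].
m (mass) has dimensions [M].

Left side: [M]
Right side: [M]

Both sides have the same dimensions, so the equation is dimensionally consistent.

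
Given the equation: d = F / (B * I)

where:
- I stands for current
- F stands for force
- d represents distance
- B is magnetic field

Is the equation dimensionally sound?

Yes

I (current) has dimensions [I].
F (force) has dimensions [L M T^-2].
d (distance) has dimensions [L].
B (magnetic field) has dimensions [I^-1 M T^-2].

Left side: [L]
Right side: [L]

Both sides have the same dimensions, so the equation is dimensionally consistent.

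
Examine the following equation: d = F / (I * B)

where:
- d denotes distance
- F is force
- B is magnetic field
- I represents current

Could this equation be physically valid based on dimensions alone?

Yes

d (distance) has dimensions [L].
F (force) has dimensions [L M T^-2].
B (magnetic field) has dimensions [I^-1 M T^-2].
I (current) has dimensions [I].

Left side: [L]
Right side: [L]

Both sides have the same dimensions, so the equation is dimensionally consistent.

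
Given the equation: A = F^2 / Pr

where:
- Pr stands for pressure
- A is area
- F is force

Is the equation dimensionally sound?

No

Pr (pressure) has dimensions [L^-1 M T^-2].
A (area) has dimensions [L^2].
F (force) has dimensions [L M T^-2].

Left side: [L^2]
Right side: [L^3 M T^-2]

The two sides have different dimensions, so the equation is NOT dimensionally consistent.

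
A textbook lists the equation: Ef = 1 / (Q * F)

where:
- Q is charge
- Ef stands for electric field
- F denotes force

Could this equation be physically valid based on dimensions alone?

No

Q (charge) has dimensions [I T].
Ef (electric field) has dimensions [I^-1 L M T^-3].
F (force) has dimensions [L M T^-2].

Left side: [I^-1 L M T^-3]
Right side: [I^-1 L^-1 M^-1 T]

The two sides have different dimensions, so the equation is NOT dimensionally consistent.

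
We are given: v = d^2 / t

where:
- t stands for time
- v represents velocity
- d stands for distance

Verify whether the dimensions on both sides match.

No

t (time) has dimensions [T].
v (velocity) has dimensions [L T^-1].
d (distance) has dimensions [L].

Left side: [L T^-1]
Right side: [L^2 T^-1]

The two sides have different dimensions, so the equation is NOT dimensionally consistent.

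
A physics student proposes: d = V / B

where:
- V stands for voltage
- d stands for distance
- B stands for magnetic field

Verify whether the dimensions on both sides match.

No

V (voltage) has dimensions [I^-1 L^2 M T^-3].
d (distance) has dimensions [L].
B (magnetic field) has dimensions [I^-1 M T^-2].

Left side: [L]
Right side: [L^2 T^-1]

The two sides have different dimensions, so the equation is NOT dimensionally consistent.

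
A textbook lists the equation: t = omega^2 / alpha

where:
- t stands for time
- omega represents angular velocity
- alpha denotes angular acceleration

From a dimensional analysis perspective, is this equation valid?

No

t (time) has dimensions [T].
omega (angular velocity) has dimensions [T^-1].
alpha (angular acceleration) has dimensions [T^-2].

Left side: [T]
Right side: [dimensionless]

The two sides have different dimensions, so the equation is NOT dimensionally consistent.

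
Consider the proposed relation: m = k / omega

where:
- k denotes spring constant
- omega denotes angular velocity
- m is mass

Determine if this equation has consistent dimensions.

No

k (spring constant) has dimensions [M T^-2].
omega (angular velocity) has dimensions [T^-1].
m (mass) has dimensions [M].

Left side: [M]
Right side: [M T^-1]

The two sides have different dimensions, so the equation is NOT dimensionally consistent.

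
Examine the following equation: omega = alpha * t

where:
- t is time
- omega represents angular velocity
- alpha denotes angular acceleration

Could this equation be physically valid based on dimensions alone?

Yes

t (time) has dimensions [T].
omega (angular velocity) has dimensions [T^-1].
alpha (angular acceleration) has dimensions [T^-2].

Left side: [T^-1]
Right side: [T^-1]

Both sides have the same dimensions, so the equation is dimensionally consistent.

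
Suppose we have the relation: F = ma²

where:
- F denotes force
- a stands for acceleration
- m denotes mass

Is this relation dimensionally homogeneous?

No

F (force) has dimensions [L M T^-2].
a (acceleration) has dimensions [L T^-2].
m (mass) has dimensions [M].

Left side: [L M T^-2]
Right side: [L^2 M T^-4]

The two sides have different dimensions, so the equation is NOT dimensionally consistent.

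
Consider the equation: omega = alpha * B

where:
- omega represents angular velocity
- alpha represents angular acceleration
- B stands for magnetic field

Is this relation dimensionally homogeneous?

No

omega (angular velocity) has dimensions [T^-1].
alpha (angular acceleration) has dimensions [T^-2].
B (magnetic field) has dimensions [I^-1 M T^-2].

Left side: [T^-1]
Right side: [I^-1 M T^-4]

The two sides have different dimensions, so the equation is NOT dimensionally consistent.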